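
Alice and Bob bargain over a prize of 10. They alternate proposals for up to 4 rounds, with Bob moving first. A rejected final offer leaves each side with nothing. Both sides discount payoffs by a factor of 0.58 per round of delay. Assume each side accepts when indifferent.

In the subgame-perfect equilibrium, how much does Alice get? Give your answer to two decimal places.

4.39

Solve by backward induction from round 4.
Round 4 (Alice proposes): rejection yields 0 for Bob; Alice offers 0 and keeps 10.
Round 3 (Bob proposes): Alice can get 10 next round, worth 0.58 × 10 = 5.8 now. Bob offers 5.8 and keeps 10 − 5.8 = 4.2.
Round 2 (Alice proposes): Bob can get 4.2 next round, worth 0.58 × 4.2 = 2.436 now; Alice offers that and keeps 7.564.
Round 1 (Bob proposes): Alice can get 7.564 next round, worth 0.58 × 7.564 = 4.38712 now; Bob offers that and keeps 5.61288.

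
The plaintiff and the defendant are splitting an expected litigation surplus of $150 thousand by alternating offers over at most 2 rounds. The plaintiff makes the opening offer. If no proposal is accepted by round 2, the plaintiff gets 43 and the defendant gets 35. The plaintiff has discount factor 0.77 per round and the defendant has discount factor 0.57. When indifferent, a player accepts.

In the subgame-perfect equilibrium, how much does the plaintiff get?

89.01

Round 2 (the defendant proposes): the plaintiff gets 43 if talks fail, so the defendant offers 43 and keeps 107.
Round 1 (the plaintiff proposes): the defendant can get 107 next round, worth 0.57 × 107 = 60.99 now; the plaintiff offers that and keeps 89.01.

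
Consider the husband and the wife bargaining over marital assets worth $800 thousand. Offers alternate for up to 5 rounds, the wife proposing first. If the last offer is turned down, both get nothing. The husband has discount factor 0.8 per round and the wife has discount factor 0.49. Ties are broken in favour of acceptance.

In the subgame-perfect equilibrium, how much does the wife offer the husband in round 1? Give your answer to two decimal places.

454.35

Work backward from the last round.
Round 5 (the wife proposes): rejection yields 0 for the husband; the wife offers 0 and keeps 800.
Round 4 (the husband proposes): the wife can get 800 next round, worth 0.49 × 800 = 392 now. The husband offers 392 and keeps 800 − 392 = 408.
Round 3 (the wife proposes): the husband can get 408 next round, worth 0.8 × 408 = 326.4 now, so the wife offers 326.4, keeping 473.6.
Round 2 (the husband proposes): the wife can get 473.6 next round, worth 0.49 × 473.6 = 232.064 now. The husband offers 232.064 and keeps 800 − 232.064 = 567.936.
Round 1 (the wife proposes): the husband can get 567.936 next round, worth 0.8 × 567.936 = 454.3488 now; the wife offers that and keeps 345.6512.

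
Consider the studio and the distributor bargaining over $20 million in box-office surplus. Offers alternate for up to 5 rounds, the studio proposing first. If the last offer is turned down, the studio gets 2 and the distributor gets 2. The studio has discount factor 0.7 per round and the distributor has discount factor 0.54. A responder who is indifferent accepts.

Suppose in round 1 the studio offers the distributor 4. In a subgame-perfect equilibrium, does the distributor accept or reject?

Round 5 (the studio proposes): the distributor gets 2 if talks fail, so the studio offers 2 and keeps 18.
Round 4 (the distributor proposes): the studio can get 18 next round, worth 0.7 × 18 = 12.6 now. The distributor offers 12.6 and keeps 20 − 12.6 = 7.4.
Round 3 (the studio proposes): the distributor can get 7.4 next round, worth 0.54 × 7.4 = 3.996 now, so the studio offers 3.996, keeping 16.004.
Round 2 (the distributor proposes): the studio can get 16.004 next round, worth 0.7 × 16.004 = 11.2028 now, so the distributor offers 11.2028, keeping 8.7972.
So by rejecting in round 1, the distributor gets 8.7972 next round, worth 0.54 × 8.7972 = 4.750488 now.
Offer 4 < 4.750488, so the distributor rejects.

Reject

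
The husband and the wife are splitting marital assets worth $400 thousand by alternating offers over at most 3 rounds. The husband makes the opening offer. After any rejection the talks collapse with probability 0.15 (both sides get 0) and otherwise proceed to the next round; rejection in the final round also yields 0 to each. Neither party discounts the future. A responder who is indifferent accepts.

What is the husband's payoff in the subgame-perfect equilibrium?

By backward induction:
Round 3 (the husband proposes): rejection yields 0 for the wife; the husband offers 0 and keeps 400.
Round 2 (the wife proposes): rejecting gives the husband an expected 0.85 × 400 = 340. The wife offers 340 and keeps 400 − 340 = 60.
Round 1 (the husband proposes): rejecting gives the wife an expected 0.85 × 60 = 51; the husband offers that and keeps 349.

349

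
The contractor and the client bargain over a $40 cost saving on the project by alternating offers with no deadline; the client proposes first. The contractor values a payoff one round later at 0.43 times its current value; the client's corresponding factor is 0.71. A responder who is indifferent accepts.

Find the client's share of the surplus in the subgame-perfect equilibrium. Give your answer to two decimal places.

32.82

When the client proposes, the contractor accepts any offer worth at least 0.43 times what the contractor would get by proposing next round; and vice versa.
This gives x = 40 − 0.43y and y = 40 − 0.71x, where x and y are each side's share when it proposes.
Hence (1 − 0.43·0.71)x = 40(1 − 0.43), i.e. 0.6947·x = 22.8.
x ≈ 32.8199; the contractor's share is 40 − x ≈ 7.1801.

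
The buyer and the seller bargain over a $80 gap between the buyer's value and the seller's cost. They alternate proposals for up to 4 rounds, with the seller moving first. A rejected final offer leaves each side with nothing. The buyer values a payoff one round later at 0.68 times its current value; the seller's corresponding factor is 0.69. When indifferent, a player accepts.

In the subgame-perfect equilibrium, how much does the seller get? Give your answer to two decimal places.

Round 4 (the buyer proposes): the seller will accept anything ≥ 0, so the buyer offers 0 and keeps 80.
Round 3 (the seller proposes): the buyer can get 80 next round, worth 0.68 × 80 = 54.4 now, so the seller offers 54.4, keeping 25.6.
Round 2 (the buyer proposes): the seller can get 25.6 next round, worth 0.69 × 25.6 = 17.664 now. The buyer offers 17.664 and keeps 80 − 17.664 = 62.336.
Round 1 (the seller proposes): the buyer can get 62.336 next round, worth 0.68 × 62.336 = 42.38848 now, so the seller offers 42.38848, keeping 37.61152.

37.61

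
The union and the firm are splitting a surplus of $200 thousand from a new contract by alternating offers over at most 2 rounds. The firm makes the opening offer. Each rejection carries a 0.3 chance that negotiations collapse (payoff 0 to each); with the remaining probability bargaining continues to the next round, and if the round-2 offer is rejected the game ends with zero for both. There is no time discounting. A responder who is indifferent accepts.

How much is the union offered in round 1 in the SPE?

140

Round 2 (the union proposes): rejection yields 0 for the firm; the union offers 0 and keeps 200.
Round 1 (the firm proposes): rejecting gives the union an expected 0.7 × 200 = 140. The firm offers 140 and keeps 200 − 140 = 60.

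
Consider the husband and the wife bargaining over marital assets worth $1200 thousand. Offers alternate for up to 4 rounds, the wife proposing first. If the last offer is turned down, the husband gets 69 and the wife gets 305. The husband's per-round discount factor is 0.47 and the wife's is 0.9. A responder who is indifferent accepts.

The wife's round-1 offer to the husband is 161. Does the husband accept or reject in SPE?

Reject

Work out the husband's continuation value if the offer is rejected.
Round 4 (the husband proposes): the wife gets 305 if talks fail, so the husband offers 305 and keeps 895.
Round 3 (the wife proposes): the husband can get 895 next round, worth 0.47 × 895 = 420.65 now; the wife offers that and keeps 779.35.
Round 2 (the husband proposes): the wife can get 779.35 next round, worth 0.9 × 779.35 = 701.415 now; the husband offers that and keeps 498.585.
So by rejecting in round 1, the husband gets 498.585 next round, worth 0.47 × 498.585 = 234.33495 now.
Offer 161 < 234.33495, so the husband rejects.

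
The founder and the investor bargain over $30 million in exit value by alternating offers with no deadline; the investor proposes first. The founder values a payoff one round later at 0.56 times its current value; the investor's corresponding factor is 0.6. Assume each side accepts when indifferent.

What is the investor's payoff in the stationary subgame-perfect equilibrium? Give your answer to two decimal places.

When the investor proposes, the founder accepts any offer worth at least 0.56 times what the founder would get by proposing next round; and vice versa.
This gives x = 30 − 0.56y and y = 30 − 0.6x, where x and y are each side's share when it proposes.
Hence (1 − 0.56·0.6)x = 30(1 − 0.56), i.e. 0.664·x = 13.2.
x ≈ 19.8795; the founder's share is 30 − x ≈ 10.1205.

19.88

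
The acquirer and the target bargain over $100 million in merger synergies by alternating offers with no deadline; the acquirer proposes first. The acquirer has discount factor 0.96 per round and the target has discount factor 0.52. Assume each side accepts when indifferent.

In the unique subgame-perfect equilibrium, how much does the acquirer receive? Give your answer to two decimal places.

In a stationary SPE each proposer offers the other exactly their discounted continuation value.
If the acquirer keeps x when proposing and the target keeps y when proposing, then x = 100 − 0.52y and y = 100 − 0.96x.
Solving: x = 100(1 − 0.52) / (1 − 0.96·0.52) = 48 / 0.5008 ≈ 95.8466.
The target gets 100 − 95.8466 ≈ 4.1534.

95.85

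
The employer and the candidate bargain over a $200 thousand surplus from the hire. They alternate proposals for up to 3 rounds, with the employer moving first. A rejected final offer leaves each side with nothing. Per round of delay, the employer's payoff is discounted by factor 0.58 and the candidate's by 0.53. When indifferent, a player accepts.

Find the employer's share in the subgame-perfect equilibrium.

Solve by backward induction from round 3.
Round 3 (the employer proposes): rejection yields 0 for the candidate; the employer offers 0 and keeps 200.
Round 2 (the candidate proposes): the employer can get 200 next round, worth 0.58 × 200 = 116 now; the candidate offers that and keeps 84.
Round 1 (the employer proposes): the candidate can get 84 next round, worth 0.53 × 84 = 44.52 now, so the employer offers 44.52, keeping 155.48.

155.48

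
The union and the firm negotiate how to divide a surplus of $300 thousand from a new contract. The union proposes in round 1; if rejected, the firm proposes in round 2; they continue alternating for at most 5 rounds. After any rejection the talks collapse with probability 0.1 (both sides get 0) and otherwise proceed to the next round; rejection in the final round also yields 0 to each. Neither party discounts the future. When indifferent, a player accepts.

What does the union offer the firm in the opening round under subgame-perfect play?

48.87

By backward induction:
Round 5 (the union proposes): the firm will accept anything ≥ 0, so the union offers 0 and keeps 300.
Round 4 (the firm proposes): rejecting gives the union an expected 0.9 × 300 = 270, so the firm offers 270, keeping 30.
Round 3 (the union proposes): rejecting gives the firm an expected 0.9 × 30 = 27. The union offers 27 and keeps 300 − 27 = 273.
Round 2 (the firm proposes): rejecting gives the union an expected 0.9 × 273 = 245.7. The firm offers 245.7 and keeps 300 − 245.7 = 54.3.
Round 1 (the union proposes): rejecting gives the firm an expected 0.9 × 54.3 = 48.87. The union offers 48.87 and keeps 300 − 48.87 = 251.13.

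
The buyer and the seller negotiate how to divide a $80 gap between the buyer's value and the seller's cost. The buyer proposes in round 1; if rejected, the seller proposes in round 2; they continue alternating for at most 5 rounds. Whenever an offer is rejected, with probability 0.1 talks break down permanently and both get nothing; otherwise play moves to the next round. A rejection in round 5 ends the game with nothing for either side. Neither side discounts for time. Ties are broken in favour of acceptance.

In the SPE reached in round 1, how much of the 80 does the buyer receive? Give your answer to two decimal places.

By backward induction:
Round 5 (the buyer proposes): rejection yields 0 for the seller; the buyer offers 0 and keeps 80.
Round 4 (the seller proposes): rejecting gives the buyer an expected 0.9 × 80 = 72; the seller offers that and keeps 8.
Round 3 (the buyer proposes): rejecting gives the seller an expected 0.9 × 8 = 7.2; the buyer offers that and keeps 72.8.
Round 2 (the seller proposes): rejecting gives the buyer an expected 0.9 × 72.8 = 65.52, so the seller offers 65.52, keeping 14.48.
Round 1 (the buyer proposes): rejecting gives the seller an expected 0.9 × 14.48 = 13.032, so the buyer offers 13.032, keeping 66.968.

66.97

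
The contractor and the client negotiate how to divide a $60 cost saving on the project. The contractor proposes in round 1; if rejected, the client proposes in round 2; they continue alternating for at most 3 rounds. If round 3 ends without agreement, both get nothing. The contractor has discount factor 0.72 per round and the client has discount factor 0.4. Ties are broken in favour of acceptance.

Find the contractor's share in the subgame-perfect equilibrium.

53.28

Round 3 (the contractor proposes): the client will accept anything ≥ 0, so the contractor offers 0 and keeps 60.
Round 2 (the client proposes): the contractor can get 60 next round, worth 0.72 × 60 = 43.2 now, so the client offers 43.2, keeping 16.8.
Round 1 (the contractor proposes): the client can get 16.8 next round, worth 0.4 × 16.8 = 6.72 now, so the contractor offers 6.72, keeping 53.28.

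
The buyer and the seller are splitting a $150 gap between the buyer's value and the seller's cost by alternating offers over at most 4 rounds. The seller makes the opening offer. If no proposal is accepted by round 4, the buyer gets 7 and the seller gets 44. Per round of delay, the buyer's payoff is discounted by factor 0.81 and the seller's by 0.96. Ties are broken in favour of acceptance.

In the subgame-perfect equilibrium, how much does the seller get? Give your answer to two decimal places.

Solve by backward induction from round 4.
Round 4 (the buyer proposes): the seller gets 44 if talks fail, so the buyer offers 44 and keeps 106.
Round 3 (the seller proposes): the buyer can get 106 next round, worth 0.81 × 106 = 85.86 now, so the seller offers 85.86, keeping 64.14.
Round 2 (the buyer proposes): the seller can get 64.14 next round, worth 0.96 × 64.14 = 61.5744 now. The buyer offers 61.5744 and keeps 150 − 61.5744 = 88.4256.
Round 1 (the seller proposes): the buyer can get 88.4256 next round, worth 0.81 × 88.4256 = 71.624736 now; the seller offers that and keeps 78.375264.

78.38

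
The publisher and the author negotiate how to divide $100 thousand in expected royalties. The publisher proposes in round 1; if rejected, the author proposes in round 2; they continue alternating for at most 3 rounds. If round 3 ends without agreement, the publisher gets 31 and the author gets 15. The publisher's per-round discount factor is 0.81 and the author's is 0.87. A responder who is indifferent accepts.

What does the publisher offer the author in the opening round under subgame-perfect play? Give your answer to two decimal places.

Round 3 (the publisher proposes): the author gets 15 if talks fail, so the publisher offers 15 and keeps 85.
Round 2 (the author proposes): the publisher can get 85 next round, worth 0.81 × 85 = 68.85 now. The author offers 68.85 and keeps 100 − 68.85 = 31.15.
Round 1 (the publisher proposes): the author can get 31.15 next round, worth 0.87 × 31.15 = 27.1005 now. The publisher offers 27.1005 and keeps 100 − 27.1005 = 72.8995.

27.10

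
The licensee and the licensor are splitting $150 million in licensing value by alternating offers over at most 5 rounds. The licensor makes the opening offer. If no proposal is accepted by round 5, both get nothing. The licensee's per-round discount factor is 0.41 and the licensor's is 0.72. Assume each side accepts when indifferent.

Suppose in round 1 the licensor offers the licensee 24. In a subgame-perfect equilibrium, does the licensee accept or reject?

Accept

Round 5 (the licensor proposes): rejection yields 0 for the licensee; the licensor offers 0 and keeps 150.
Round 4 (the licensee proposes): the licensor can get 150 next round, worth 0.72 × 150 = 108 now, so the licensee offers 108, keeping 42.
Round 3 (the licensor proposes): the licensee can get 42 next round, worth 0.41 × 42 = 17.22 now. The licensor offers 17.22 and keeps 150 − 17.22 = 132.78.
Round 2 (the licensee proposes): the licensor can get 132.78 next round, worth 0.72 × 132.78 = 95.6016 now; the licensee offers that and keeps 54.3984.
So by rejecting in round 1, the licensee gets 54.3984 next round, worth 0.41 × 54.3984 = 22.303344 now.
Offer 24 ≥ 22.303344, so the licensee accepts.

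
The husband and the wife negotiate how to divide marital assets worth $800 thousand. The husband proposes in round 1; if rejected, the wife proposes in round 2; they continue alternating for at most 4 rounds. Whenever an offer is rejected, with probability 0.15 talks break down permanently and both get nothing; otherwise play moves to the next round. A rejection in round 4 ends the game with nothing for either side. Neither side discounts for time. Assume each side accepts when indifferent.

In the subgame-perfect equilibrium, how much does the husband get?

By backward induction:
Round 4 (the wife proposes): the husband will accept anything ≥ 0, so the wife offers 0 and keeps 800.
Round 3 (the husband proposes): rejecting gives the wife an expected 0.85 × 800 = 680, so the husband offers 680, keeping 120.
Round 2 (the wife proposes): rejecting gives the husband an expected 0.85 × 120 = 102. The wife offers 102 and keeps 800 − 102 = 698.
Round 1 (the husband proposes): rejecting gives the wife an expected 0.85 × 698 = 593.3. The husband offers 593.3 and keeps 800 − 593.3 = 206.7.

206.7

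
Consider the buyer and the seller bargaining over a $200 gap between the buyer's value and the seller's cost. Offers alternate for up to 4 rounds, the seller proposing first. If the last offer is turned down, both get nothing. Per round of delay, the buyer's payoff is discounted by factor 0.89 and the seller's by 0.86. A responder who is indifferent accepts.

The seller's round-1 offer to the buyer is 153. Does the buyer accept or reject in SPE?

Round 4 (the buyer proposes): rejection yields 0 for the seller; the buyer offers 0 and keeps 200.
Round 3 (the seller proposes): the buyer can get 200 next round, worth 0.89 × 200 = 178 now; the seller offers that and keeps 22.
Round 2 (the buyer proposes): the seller can get 22 next round, worth 0.86 × 22 = 18.92 now. The buyer offers 18.92 and keeps 200 − 18.92 = 181.08.
So by rejecting in round 1, the buyer gets 181.08 next round, worth 0.89 × 181.08 = 161.1612 now.
Offer 153 < 161.1612, so the buyer rejects.

Reject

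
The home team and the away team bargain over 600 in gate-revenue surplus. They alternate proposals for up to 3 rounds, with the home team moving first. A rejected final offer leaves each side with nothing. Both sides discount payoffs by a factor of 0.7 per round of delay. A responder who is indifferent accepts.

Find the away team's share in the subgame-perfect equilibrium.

126

Round 3 (the home team proposes): rejection yields 0 for the away team; the home team offers 0 and keeps 600.
Round 2 (the away team proposes): the home team can get 600 next round, worth 0.7 × 600 = 420 now, so the away team offers 420, keeping 180.
Round 1 (the home team proposes): the away team can get 180 next round, worth 0.7 × 180 = 126 now. The home team offers 126 and keeps 600 − 126 = 474.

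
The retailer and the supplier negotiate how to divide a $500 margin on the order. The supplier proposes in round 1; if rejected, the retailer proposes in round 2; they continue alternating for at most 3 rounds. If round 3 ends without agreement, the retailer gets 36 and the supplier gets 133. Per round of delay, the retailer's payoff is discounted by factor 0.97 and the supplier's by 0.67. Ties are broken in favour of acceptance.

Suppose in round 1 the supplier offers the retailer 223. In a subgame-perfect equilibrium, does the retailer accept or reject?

Round 3 (the supplier proposes): the retailer gets 36 if talks fail, so the supplier offers 36 and keeps 464.
Round 2 (the retailer proposes): the supplier can get 464 next round, worth 0.67 × 464 = 310.88 now, so the retailer offers 310.88, keeping 189.12.
So by rejecting in round 1, the retailer gets 189.12 next round, worth 0.97 × 189.12 = 183.4464 now.
Offer 223 ≥ 183.4464, so the retailer accepts.

Accept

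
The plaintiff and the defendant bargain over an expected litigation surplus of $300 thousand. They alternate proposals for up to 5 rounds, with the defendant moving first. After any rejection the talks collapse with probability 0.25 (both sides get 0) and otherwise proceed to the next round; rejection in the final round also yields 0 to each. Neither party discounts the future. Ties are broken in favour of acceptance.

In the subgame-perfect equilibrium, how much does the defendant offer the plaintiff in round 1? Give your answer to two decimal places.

Round 5 (the defendant proposes): the plaintiff will accept anything ≥ 0, so the defendant offers 0 and keeps 300.
Round 4 (the plaintiff proposes): rejecting gives the defendant an expected 0.75 × 300 = 225. The plaintiff offers 225 and keeps 300 − 225 = 75.
Round 3 (the defendant proposes): rejecting gives the plaintiff an expected 0.75 × 75 = 56.25, so the defendant offers 56.25, keeping 243.75.
Round 2 (the plaintiff proposes): rejecting gives the defendant an expected 0.75 × 243.75 = 182.8125; the plaintiff offers that and keeps 117.1875.
Round 1 (the defendant proposes): rejecting gives the plaintiff an expected 0.75 × 117.1875 = 87.890625, so the defendant offers 87.890625, keeping 212.109375.

87.89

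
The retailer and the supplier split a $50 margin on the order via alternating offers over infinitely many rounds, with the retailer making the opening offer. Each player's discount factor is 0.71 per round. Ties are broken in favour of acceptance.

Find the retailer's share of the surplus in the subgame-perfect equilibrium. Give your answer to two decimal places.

29.24

Let x be the retailer's share when the retailer proposes and y be the supplier's share when the supplier proposes.
The supplier accepts iff offered ≥ 0.71·y, so x = 50 − 0.71y. Symmetrically y = 50 − 0.71x.
Substituting: x = 50 − 0.71(50 − 0.71x), giving x(1 − 0.71·0.71) = 50(1 − 0.71).
So x = 50 × 0.29 / 0.4959 ≈ 29.2398, and the supplier receives 50 − x ≈ 20.7602.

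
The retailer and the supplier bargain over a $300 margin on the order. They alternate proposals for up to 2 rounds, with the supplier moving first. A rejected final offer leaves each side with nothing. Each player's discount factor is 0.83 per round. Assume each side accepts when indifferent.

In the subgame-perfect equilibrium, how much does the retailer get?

249

Round 2 (the retailer proposes): the supplier will accept anything ≥ 0, so the retailer offers 0 and keeps 300.
Round 1 (the supplier proposes): the retailer can get 300 next round, worth 0.83 × 300 = 249 now; the supplier offers that and keeps 51.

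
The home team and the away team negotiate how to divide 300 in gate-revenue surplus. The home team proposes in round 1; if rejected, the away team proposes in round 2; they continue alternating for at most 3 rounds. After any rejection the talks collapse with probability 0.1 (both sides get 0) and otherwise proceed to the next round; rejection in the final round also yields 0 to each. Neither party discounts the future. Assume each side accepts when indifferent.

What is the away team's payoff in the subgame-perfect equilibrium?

Round 3 (the home team proposes): rejection yields 0 for the away team; the home team offers 0 and keeps 300.
Round 2 (the away team proposes): rejecting gives the home team an expected 0.9 × 300 = 270. The away team offers 270 and keeps 300 − 270 = 30.
Round 1 (the home team proposes): rejecting gives the away team an expected 0.9 × 30 = 27, so the home team offers 27, keeping 273.

27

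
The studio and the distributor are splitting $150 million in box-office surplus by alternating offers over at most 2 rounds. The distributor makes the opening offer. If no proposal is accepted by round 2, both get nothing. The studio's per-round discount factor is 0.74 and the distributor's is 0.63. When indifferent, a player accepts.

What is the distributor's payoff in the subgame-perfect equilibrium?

39

Round 2 (the studio proposes): the distributor will accept anything ≥ 0, so the studio offers 0 and keeps 150.
Round 1 (the distributor proposes): the studio can get 150 next round, worth 0.74 × 150 = 111 now; the distributor offers that and keeps 39.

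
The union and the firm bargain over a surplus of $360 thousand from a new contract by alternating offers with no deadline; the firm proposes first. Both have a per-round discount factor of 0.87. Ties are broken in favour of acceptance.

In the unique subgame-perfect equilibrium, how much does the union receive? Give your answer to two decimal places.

167.49

When the firm proposes, the union accepts any offer worth at least 0.87 times what the union would get by proposing next round; and vice versa.
This gives x = 360 − 0.87y and y = 360 − 0.87x, where x and y are each side's share when it proposes.
Hence (1 − 0.87·0.87)x = 360(1 − 0.87), i.e. 0.2431·x = 46.8.
x ≈ 192.5134; the union's share is 360 − x ≈ 167.4866.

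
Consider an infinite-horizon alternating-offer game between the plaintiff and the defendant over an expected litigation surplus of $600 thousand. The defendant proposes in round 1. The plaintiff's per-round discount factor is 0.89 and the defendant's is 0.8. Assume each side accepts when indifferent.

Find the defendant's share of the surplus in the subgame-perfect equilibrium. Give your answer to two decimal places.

229.17

In a stationary SPE each proposer offers the other exactly their discounted continuation value.
If the defendant keeps x when proposing and the plaintiff keeps y when proposing, then x = 600 − 0.89y and y = 600 − 0.8x.
Solving: x = 600(1 − 0.89) / (1 − 0.8·0.89) = 66 / 0.288 ≈ 229.1667.
The plaintiff gets 600 − 229.1667 ≈ 370.8333.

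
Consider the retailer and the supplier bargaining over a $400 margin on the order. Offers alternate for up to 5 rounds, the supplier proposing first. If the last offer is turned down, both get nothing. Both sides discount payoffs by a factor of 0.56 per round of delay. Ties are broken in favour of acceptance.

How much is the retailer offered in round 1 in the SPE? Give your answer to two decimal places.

129.47

Round 5 (the supplier proposes): the retailer will accept anything ≥ 0, so the supplier offers 0 and keeps 400.
Round 4 (the retailer proposes): the supplier can get 400 next round, worth 0.56 × 400 = 224 now. The retailer offers 224 and keeps 400 − 224 = 176.
Round 3 (the supplier proposes): the retailer can get 176 next round, worth 0.56 × 176 = 98.56 now. The supplier offers 98.56 and keeps 400 − 98.56 = 301.44.
Round 2 (the retailer proposes): the supplier can get 301.44 next round, worth 0.56 × 301.44 = 168.8064 now, so the retailer offers 168.8064, keeping 231.1936.
Round 1 (the supplier proposes): the retailer can get 231.1936 next round, worth 0.56 × 231.1936 = 129.468416 now, so the supplier offers 129.468416, keeping 270.531584.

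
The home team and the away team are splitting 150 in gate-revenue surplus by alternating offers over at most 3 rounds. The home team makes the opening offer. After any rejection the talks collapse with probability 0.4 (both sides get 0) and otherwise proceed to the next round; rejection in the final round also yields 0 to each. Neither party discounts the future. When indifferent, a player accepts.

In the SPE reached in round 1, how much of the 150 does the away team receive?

36

By backward induction:
Round 3 (the home team proposes): rejection yields 0 for the away team; the home team offers 0 and keeps 150.
Round 2 (the away team proposes): rejecting gives the home team an expected 0.6 × 150 = 90; the away team offers that and keeps 60.
Round 1 (the home team proposes): rejecting gives the away team an expected 0.6 × 60 = 36; the home team offers that and keeps 114.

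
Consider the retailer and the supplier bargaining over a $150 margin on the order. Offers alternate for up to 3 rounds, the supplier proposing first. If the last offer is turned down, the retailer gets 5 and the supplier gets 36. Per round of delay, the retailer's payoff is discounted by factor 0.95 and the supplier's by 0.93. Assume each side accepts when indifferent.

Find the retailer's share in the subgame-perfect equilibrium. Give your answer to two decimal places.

Round 3 (the supplier proposes): the retailer gets 5 if talks fail, so the supplier offers 5 and keeps 145.
Round 2 (the retailer proposes): the supplier can get 145 next round, worth 0.93 × 145 = 134.85 now. The retailer offers 134.85 and keeps 150 − 134.85 = 15.15.
Round 1 (the supplier proposes): the retailer can get 15.15 next round, worth 0.95 × 15.15 = 14.3925 now. The supplier offers 14.3925 and keeps 150 − 14.3925 = 135.6075.

14.39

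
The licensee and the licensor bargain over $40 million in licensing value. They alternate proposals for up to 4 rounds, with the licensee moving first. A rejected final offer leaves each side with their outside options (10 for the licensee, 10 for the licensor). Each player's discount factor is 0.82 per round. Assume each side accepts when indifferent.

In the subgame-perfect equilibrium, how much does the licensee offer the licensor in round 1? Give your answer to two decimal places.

Round 4 (the licensor proposes): the licensee gets 10 if talks fail, so the licensor offers 10 and keeps 30.
Round 3 (the licensee proposes): the licensor can get 30 next round, worth 0.82 × 30 = 24.6 now. The licensee offers 24.6 and keeps 40 − 24.6 = 15.4.
Round 2 (the licensor proposes): the licensee can get 15.4 next round, worth 0.82 × 15.4 = 12.628 now, so the licensor offers 12.628, keeping 27.372.
Round 1 (the licensee proposes): the licensor can get 27.372 next round, worth 0.82 × 27.372 = 22.44504 now. The licensee offers 22.44504 and keeps 40 − 22.44504 = 17.55496.

22.45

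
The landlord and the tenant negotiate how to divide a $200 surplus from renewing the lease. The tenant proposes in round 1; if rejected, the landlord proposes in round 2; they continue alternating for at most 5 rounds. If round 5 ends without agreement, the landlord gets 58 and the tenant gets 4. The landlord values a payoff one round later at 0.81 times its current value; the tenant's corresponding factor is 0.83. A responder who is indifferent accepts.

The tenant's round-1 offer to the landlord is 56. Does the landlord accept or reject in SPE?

Round 5 (the tenant proposes): the landlord gets 58 if talks fail, so the tenant offers 58 and keeps 142.
Round 4 (the landlord proposes): the tenant can get 142 next round, worth 0.83 × 142 = 117.86 now, so the landlord offers 117.86, keeping 82.14.
Round 3 (the tenant proposes): the landlord can get 82.14 next round, worth 0.81 × 82.14 = 66.5334 now. The tenant offers 66.5334 and keeps 200 − 66.5334 = 133.4666.
Round 2 (the landlord proposes): the tenant can get 133.4666 next round, worth 0.83 × 133.4666 = 110.777278 now, so the landlord offers 110.777278, keeping 89.222722.
So by rejecting in round 1, the landlord gets 89.222722 next round, worth 0.81 × 89.222722 = 72.27040482 now.
Offer 56 < 72.27040482, so the landlord rejects.

Reject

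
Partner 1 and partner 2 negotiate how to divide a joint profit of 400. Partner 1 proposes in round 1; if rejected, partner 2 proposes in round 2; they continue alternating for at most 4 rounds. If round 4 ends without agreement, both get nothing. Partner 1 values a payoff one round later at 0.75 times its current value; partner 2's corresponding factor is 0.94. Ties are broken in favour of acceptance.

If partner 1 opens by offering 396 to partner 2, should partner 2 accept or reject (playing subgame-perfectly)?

Accept

Round 4 (partner 2 proposes): partner 1 will accept anything ≥ 0, so partner 2 offers 0 and keeps 400.
Round 3 (partner 1 proposes): partner 2 can get 400 next round, worth 0.94 × 400 = 376 now, so partner 1 offers 376, keeping 24.
Round 2 (partner 2 proposes): partner 1 can get 24 next round, worth 0.75 × 24 = 18 now, so partner 2 offers 18, keeping 382.
So by rejecting in round 1, partner 2 gets 382 next round, worth 0.94 × 382 = 359.08 now.
Offer 396 ≥ 359.08, so partner 2 accepts.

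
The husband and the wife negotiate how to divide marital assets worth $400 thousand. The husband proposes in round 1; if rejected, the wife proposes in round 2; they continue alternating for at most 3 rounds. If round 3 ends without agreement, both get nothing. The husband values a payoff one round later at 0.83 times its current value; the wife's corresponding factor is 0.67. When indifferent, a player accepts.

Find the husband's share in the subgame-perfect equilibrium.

Round 3 (the husband proposes): the wife will accept anything ≥ 0, so the husband offers 0 and keeps 400.
Round 2 (the wife proposes): the husband can get 400 next round, worth 0.83 × 400 = 332 now, so the wife offers 332, keeping 68.
Round 1 (the husband proposes): the wife can get 68 next round, worth 0.67 × 68 = 45.56 now. The husband offers 45.56 and keeps 400 − 45.56 = 354.44.

354.44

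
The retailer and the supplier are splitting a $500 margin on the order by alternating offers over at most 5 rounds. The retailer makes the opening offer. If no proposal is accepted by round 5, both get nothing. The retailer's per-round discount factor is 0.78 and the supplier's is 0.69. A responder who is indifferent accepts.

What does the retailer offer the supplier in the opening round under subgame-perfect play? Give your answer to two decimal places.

116.75

Round 5 (the retailer proposes): rejection yields 0 for the supplier; the retailer offers 0 and keeps 500.
Round 4 (the supplier proposes): the retailer can get 500 next round, worth 0.78 × 500 = 390 now, so the supplier offers 390, keeping 110.
Round 3 (the retailer proposes): the supplier can get 110 next round, worth 0.69 × 110 = 75.9 now, so the retailer offers 75.9, keeping 424.1.
Round 2 (the supplier proposes): the retailer can get 424.1 next round, worth 0.78 × 424.1 = 330.798 now. The supplier offers 330.798 and keeps 500 − 330.798 = 169.202.
Round 1 (the retailer proposes): the supplier can get 169.202 next round, worth 0.69 × 169.202 = 116.74938 now; the retailer offers that and keeps 383.25062.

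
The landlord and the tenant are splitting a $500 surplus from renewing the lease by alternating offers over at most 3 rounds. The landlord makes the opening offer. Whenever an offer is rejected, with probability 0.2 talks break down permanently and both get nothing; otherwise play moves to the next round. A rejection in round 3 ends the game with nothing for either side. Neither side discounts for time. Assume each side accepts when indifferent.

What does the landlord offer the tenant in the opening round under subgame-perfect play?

80

Round 3 (the landlord proposes): rejection yields 0 for the tenant; the landlord offers 0 and keeps 500.
Round 2 (the tenant proposes): rejecting gives the landlord an expected 0.8 × 500 = 400, so the tenant offers 400, keeping 100.
Round 1 (the landlord proposes): rejecting gives the tenant an expected 0.8 × 100 = 80, so the landlord offers 80, keeping 420.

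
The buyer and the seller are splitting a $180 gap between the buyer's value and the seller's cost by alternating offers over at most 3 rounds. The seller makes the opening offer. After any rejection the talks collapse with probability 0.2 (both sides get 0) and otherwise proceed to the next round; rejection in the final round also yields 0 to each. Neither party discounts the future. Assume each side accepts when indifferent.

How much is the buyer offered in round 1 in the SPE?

Round 3 (the seller proposes): rejection yields 0 for the buyer; the seller offers 0 and keeps 180.
Round 2 (the buyer proposes): rejecting gives the seller an expected 0.8 × 180 = 144; the buyer offers that and keeps 36.
Round 1 (the seller proposes): rejecting gives the buyer an expected 0.8 × 36 = 28.8, so the seller offers 28.8, keeping 151.2.

28.8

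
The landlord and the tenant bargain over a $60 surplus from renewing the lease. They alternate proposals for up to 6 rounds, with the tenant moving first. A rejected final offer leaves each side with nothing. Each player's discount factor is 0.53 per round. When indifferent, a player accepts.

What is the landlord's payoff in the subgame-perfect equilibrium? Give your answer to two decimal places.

Round 6 (the landlord proposes): the tenant will accept anything ≥ 0, so the landlord offers 0 and keeps 60.
Round 5 (the tenant proposes): the landlord can get 60 next round, worth 0.53 × 60 = 31.8 now. The tenant offers 31.8 and keeps 60 − 31.8 = 28.2.
Round 4 (the landlord proposes): the tenant can get 28.2 next round, worth 0.53 × 28.2 = 14.946 now. The landlord offers 14.946 and keeps 60 − 14.946 = 45.054.
Round 3 (the tenant proposes): the landlord can get 45.054 next round, worth 0.53 × 45.054 = 23.87862 now; the tenant offers that and keeps 36.12138.
Round 2 (the landlord proposes): the tenant can get 36.12138 next round, worth 0.53 × 36.12138 = 19.1443314 now; the landlord offers that and keeps 40.8556686.
Round 1 (the tenant proposes): the landlord can get 40.8556686 next round, worth 0.53 × 40.8556686 = 21.653504358 now; the tenant offers that and keeps 38.346495642.

21.65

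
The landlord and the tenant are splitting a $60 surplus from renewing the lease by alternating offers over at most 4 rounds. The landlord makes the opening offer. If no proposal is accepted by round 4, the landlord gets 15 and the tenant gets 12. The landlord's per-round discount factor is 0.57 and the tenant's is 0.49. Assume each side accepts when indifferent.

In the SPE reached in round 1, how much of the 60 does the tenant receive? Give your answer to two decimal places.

By backward induction:
Round 4 (the tenant proposes): the landlord gets 15 if talks fail, so the tenant offers 15 and keeps 45.
Round 3 (the landlord proposes): the tenant can get 45 next round, worth 0.49 × 45 = 22.05 now, so the landlord offers 22.05, keeping 37.95.
Round 2 (the tenant proposes): the landlord can get 37.95 next round, worth 0.57 × 37.95 = 21.6315 now; the tenant offers that and keeps 38.3685.
Round 1 (the landlord proposes): the tenant can get 38.3685 next round, worth 0.49 × 38.3685 = 18.800565 now, so the landlord offers 18.800565, keeping 41.199435.

18.80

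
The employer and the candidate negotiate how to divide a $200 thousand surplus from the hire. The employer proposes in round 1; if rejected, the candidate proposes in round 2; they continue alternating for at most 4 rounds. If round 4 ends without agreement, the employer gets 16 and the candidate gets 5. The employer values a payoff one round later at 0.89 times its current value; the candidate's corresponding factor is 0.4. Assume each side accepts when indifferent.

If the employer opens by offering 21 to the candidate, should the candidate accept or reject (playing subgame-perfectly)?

Round 4 (the candidate proposes): the employer gets 16 if talks fail, so the candidate offers 16 and keeps 184.
Round 3 (the employer proposes): the candidate can get 184 next round, worth 0.4 × 184 = 73.6 now; the employer offers that and keeps 126.4.
Round 2 (the candidate proposes): the employer can get 126.4 next round, worth 0.89 × 126.4 = 112.496 now. The candidate offers 112.496 and keeps 200 − 112.496 = 87.504.
So by rejecting in round 1, the candidate gets 87.504 next round, worth 0.4 × 87.504 = 35.0016 now.
Offer 21 < 35.0016, so the candidate rejects.

Reject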